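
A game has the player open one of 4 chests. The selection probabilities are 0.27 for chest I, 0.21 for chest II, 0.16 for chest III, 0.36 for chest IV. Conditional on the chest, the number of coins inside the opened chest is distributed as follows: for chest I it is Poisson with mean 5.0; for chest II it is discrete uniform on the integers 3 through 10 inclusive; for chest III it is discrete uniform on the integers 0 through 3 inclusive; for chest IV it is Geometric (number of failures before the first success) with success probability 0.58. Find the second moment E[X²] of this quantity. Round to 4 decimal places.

19.2732

For each component E[X²] = Var + (mean)², giving I: 30; II: 47.5; III: 3.5; IV: 1.77289.
Overall E[X²] = 0.27·30 + 0.21·47.5 + 0.16·3.5 + 0.36·1.77289 = 19.2732.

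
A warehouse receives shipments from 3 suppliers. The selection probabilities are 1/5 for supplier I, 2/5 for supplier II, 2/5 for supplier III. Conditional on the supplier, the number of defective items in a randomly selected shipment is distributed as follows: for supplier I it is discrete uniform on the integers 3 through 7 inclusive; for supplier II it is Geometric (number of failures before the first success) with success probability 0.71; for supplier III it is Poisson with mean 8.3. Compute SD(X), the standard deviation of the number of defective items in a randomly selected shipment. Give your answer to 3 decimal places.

4.059

Per component, I: μ=5, E[X²]=27; II: μ=0.408451, E[X²]=0.742115; III: μ=8.3, E[X²]=77.19.
E[X] = 0.2·5 + 0.4·0.408451 + 0.4·8.3 = 4.48338.
E[X²] = 0.2·27 + 0.4·0.742115 + 0.4·77.19 = 36.5728.
Var(X) = E[X²] − (E[X])² = 36.5728 − 20.1007 = 16.4721.
SD(X) = √16.4721 = 4.05859.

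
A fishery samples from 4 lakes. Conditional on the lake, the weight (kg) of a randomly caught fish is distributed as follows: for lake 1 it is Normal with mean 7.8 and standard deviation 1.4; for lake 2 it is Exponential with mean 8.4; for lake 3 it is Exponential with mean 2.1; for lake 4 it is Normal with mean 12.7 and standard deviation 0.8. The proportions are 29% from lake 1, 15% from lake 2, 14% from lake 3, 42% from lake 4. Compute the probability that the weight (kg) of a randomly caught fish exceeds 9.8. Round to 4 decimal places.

0.4902

Conditional on each lake, P(X > 9.8): 1: 0.0765637; 2: 0.311403; 3: 0.00940356; 4: 0.999856.
By total probability, P(X > 9.8) = 0.29·0.0765637 + 0.15·0.311403 + 0.14·0.00940356 + 0.42·0.999856 = 0.49017.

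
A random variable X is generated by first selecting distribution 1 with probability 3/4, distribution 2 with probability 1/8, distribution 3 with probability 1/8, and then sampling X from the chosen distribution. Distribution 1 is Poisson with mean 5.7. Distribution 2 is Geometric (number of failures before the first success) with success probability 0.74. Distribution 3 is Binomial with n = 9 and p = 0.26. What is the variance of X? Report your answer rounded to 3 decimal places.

8.353

Per component, 1: μ=5.7, E[X²]=38.19; 2: μ=0.351351, E[X²]=0.598247; 3: μ=2.34, E[X²]=7.2072.
E[X] = 0.75·5.7 + 0.125·0.351351 + 0.125·2.34 = 4.61142.
E[X²] = 0.75·38.19 + 0.125·0.598247 + 0.125·7.2072 = 29.6182.
Var(X) = E[X²] − (E[X])² = 29.6182 − 21.2652 = 8.353.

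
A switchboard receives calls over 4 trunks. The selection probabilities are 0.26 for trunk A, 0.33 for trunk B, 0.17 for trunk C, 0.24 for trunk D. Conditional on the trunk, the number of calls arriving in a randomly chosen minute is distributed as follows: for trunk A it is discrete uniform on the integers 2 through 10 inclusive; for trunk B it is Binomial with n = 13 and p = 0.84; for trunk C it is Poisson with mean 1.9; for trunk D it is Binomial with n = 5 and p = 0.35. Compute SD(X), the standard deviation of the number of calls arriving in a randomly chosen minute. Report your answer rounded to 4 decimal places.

4.2518

Per component, A: μ=6, E[X²]=42.6667; B: μ=10.92, E[X²]=120.994; C: μ=1.9, E[X²]=5.51; D: μ=1.75, E[X²]=4.2.
E[X] = 0.26·6 + 0.33·10.92 + 0.17·1.9 + 0.24·1.75 = 5.9066.
E[X²] = 0.26·42.6667 + 0.33·120.994 + 0.17·5.51 + 0.24·4.2 = 52.9659.
Var(X) = E[X²] − (E[X])² = 52.9659 − 34.8879 = 18.078.
SD(X) = √18.078 = 4.25182.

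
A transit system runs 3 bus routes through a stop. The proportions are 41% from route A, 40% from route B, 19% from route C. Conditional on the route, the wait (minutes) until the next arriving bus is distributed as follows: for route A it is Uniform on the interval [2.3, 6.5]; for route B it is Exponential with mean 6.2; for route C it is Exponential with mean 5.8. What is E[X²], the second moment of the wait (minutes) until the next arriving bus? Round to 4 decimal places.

52.0755

For each component E[X²] = Var + (mean)², giving A: 20.83; B: 76.88; C: 67.28.
Overall E[X²] = 0.41·20.83 + 0.4·76.88 + 0.19·67.28 = 52.0755.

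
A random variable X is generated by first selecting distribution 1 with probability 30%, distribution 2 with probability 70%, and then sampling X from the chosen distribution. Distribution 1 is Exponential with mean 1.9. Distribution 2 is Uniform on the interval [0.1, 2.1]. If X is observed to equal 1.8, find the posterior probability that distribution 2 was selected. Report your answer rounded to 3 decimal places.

Likelihoods f(1.8 | ·): 1: 0.204084; 2: 0.5.
Posterior ∝ prior × likelihood. Numerator for 2: 0.7·0.5 = 0.35.
Normalizing constant: 0.3·0.204084 + 0.7·0.5 = 0.411225.
P(2 | observation) = 0.35 / 0.411225 = 0.851115.

0.851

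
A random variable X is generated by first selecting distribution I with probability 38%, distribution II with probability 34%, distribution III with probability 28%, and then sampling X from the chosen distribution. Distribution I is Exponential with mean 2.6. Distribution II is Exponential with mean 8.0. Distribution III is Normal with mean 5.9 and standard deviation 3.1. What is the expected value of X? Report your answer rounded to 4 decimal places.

5.3600

Component means — I: 2.6; II: 8; III: 5.9.
E[X] = 0.38·2.6 + 0.34·8 + 0.28·5.9 = 5.36.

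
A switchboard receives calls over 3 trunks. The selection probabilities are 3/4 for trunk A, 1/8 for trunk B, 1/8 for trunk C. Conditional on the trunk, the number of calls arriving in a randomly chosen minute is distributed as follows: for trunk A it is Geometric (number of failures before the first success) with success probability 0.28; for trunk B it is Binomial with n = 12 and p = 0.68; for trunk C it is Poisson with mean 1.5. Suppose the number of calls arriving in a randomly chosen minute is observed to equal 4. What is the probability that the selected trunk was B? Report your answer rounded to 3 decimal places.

0.023

Likelihoods P(X=4 | ·): A: 0.0752468; B: 0.011637; C: 0.0470665.
Posterior ∝ prior × likelihood. Numerator for B: 0.125·0.011637 = 0.00145462.
Normalizing constant: 0.75·0.0752468 + 0.125·0.011637 + 0.125·0.0470665 = 0.063773.
P(B | observation) = 0.00145462 / 0.063773 = 0.0228094.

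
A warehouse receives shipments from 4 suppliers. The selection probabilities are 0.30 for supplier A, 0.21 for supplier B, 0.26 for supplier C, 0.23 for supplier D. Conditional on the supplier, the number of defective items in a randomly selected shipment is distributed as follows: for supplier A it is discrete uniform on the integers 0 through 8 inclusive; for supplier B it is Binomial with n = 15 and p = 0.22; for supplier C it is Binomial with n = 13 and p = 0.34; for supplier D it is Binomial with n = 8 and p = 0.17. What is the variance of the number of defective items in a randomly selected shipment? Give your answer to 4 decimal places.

Per component, A: μ=4, E[X²]=22.6667; B: μ=3.3, E[X²]=13.464; C: μ=4.42, E[X²]=22.4536; D: μ=1.36, E[X²]=2.9784.
E[X] = 0.3·4 + 0.21·3.3 + 0.26·4.42 + 0.23·1.36 = 3.355.
E[X²] = 0.3·22.6667 + 0.21·13.464 + 0.26·22.4536 + 0.23·2.9784 = 16.1504.
Var(X) = E[X²] − (E[X])² = 16.1504 − 11.256 = 4.89438.

4.8944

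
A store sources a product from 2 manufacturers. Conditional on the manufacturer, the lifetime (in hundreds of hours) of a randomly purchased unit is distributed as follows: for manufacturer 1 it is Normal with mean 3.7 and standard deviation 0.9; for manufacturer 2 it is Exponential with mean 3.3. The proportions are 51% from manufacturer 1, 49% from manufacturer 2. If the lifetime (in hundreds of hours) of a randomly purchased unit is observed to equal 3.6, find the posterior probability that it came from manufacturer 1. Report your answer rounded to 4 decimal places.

Likelihoods f(3.6 | ·): 1: 0.440541; 2: 0.101791.
Posterior ∝ prior × likelihood. Numerator for 1: 0.51·0.440541 = 0.224676.
Normalizing constant: 0.51·0.440541 + 0.49·0.101791 = 0.274554.
P(1 | observation) = 0.224676 / 0.274554 = 0.818332.

0.8183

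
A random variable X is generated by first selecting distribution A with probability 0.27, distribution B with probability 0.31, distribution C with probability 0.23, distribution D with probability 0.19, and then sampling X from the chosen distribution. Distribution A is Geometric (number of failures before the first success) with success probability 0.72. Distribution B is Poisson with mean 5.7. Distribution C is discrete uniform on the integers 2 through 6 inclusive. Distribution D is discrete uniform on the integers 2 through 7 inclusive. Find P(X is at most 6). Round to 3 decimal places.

Conditional on each component, P(X ≤ 6): A: 0.999865; B: 0.654366; C: 1; D: 0.833333.
By total probability, P(X ≤ 6) = 0.27·0.999865 + 0.31·0.654366 + 0.23·1 + 0.19·0.833333 = 0.86115.

0.861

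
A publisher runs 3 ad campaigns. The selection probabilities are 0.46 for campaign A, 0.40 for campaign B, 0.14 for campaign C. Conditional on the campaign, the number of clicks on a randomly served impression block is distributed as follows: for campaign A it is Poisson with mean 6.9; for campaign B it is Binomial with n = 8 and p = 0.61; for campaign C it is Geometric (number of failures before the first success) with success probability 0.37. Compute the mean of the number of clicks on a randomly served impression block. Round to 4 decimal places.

5.3644

Component means — A: 6.9; B: 4.88; C: 1.7027.
E[X] = 0.46·6.9 + 0.4·4.88 + 0.14·1.7027 = 5.36438.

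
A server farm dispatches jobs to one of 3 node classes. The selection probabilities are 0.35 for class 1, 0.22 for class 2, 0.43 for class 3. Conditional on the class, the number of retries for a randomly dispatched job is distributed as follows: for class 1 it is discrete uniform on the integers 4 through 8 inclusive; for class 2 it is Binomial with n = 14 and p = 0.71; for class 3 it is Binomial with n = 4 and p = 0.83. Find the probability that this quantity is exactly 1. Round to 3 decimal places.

Conditional on each class, P(X = 1): 1: 0; 2: 1.01991e-06; 3: 0.0163112.
By total probability, P(X = 1) = 0.35·0 + 0.22·1.01991e-06 + 0.43·0.0163112 = 0.00701402.

0.007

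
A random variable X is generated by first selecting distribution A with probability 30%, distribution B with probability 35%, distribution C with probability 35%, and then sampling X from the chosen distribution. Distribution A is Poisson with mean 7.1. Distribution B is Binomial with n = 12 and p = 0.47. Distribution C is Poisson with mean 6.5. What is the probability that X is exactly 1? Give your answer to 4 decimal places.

Conditional on each component, P(X = 1): A: 0.00585824; B: 0.00522774; C: 0.00977235.
By total probability, P(X = 1) = 0.3·0.00585824 + 0.35·0.00522774 + 0.35·0.00977235 = 0.00700751.

0.0070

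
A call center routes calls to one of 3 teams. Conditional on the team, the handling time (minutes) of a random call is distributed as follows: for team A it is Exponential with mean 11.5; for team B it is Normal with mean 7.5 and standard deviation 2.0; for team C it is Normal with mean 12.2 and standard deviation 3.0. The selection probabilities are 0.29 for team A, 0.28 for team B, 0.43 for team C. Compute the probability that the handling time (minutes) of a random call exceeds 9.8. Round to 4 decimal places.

0.4976

Conditional on each team, P(X > 9.8): A: 0.426487; B: 0.125072; C: 0.788145.
By total probability, P(X > 9.8) = 0.29·0.426487 + 0.28·0.125072 + 0.43·0.788145 = 0.497603.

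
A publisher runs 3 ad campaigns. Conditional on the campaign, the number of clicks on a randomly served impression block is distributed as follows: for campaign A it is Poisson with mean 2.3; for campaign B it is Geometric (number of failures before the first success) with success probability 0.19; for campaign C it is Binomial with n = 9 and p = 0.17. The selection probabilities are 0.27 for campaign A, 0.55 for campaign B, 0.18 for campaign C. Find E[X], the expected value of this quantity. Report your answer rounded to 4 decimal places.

Component means — A: 2.3; B: 4.26316; C: 1.53.
E[X] = 0.27·2.3 + 0.55·4.26316 + 0.18·1.53 = 3.24114.

3.2411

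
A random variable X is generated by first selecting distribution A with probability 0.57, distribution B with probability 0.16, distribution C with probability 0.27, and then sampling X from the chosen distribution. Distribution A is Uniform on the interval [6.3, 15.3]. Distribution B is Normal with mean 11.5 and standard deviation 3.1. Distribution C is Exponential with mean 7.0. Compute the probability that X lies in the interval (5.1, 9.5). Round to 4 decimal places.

0.3019

Conditional on each component, P(5.1 < X < 9.5): A: 0.355556; B: 0.239927; C: 0.225203.
By total probability, P(5.1 < X < 9.5) = 0.57·0.355556 + 0.16·0.239927 + 0.27·0.225203 = 0.30186.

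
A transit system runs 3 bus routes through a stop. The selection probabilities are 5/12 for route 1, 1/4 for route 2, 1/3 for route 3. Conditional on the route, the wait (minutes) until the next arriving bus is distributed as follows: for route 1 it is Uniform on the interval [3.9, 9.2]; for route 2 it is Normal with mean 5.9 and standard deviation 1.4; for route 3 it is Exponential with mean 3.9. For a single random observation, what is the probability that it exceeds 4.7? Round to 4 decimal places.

0.6547

Conditional on each route, P(X > 4.7): 1: 0.849057; 2: 0.804317; 3: 0.299654.
By total probability, P(X > 4.7) = 0.416667·0.849057 + 0.25·0.804317 + 0.333333·0.299654 = 0.654737.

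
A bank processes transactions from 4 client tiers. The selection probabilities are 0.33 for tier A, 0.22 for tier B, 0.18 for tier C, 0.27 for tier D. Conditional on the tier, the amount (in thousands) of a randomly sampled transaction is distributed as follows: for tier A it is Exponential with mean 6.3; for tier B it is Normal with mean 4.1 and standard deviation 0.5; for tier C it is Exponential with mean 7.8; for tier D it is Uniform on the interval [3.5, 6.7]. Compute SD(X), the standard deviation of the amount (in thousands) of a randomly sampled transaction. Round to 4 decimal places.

5.0895

Per component, A: μ=6.3, E[X²]=79.38; B: μ=4.1, E[X²]=17.06; C: μ=7.8, E[X²]=121.68; D: μ=5.1, E[X²]=26.8633.
E[X] = 0.33·6.3 + 0.22·4.1 + 0.18·7.8 + 0.27·5.1 = 5.762.
E[X²] = 0.33·79.38 + 0.22·17.06 + 0.18·121.68 + 0.27·26.8633 = 59.1041.
Var(X) = E[X²] − (E[X])² = 59.1041 − 33.2006 = 25.9035.
SD(X) = √25.9035 = 5.08954.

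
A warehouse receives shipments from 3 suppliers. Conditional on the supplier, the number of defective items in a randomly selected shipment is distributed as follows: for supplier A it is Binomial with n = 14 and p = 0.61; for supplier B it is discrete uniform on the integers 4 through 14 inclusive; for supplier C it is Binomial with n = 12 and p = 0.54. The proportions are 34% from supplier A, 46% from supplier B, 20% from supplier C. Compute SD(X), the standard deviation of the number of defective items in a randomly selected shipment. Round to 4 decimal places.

Per component, A: μ=8.54, E[X²]=76.2622; B: μ=9, E[X²]=91; C: μ=6.48, E[X²]=44.9712.
E[X] = 0.34·8.54 + 0.46·9 + 0.2·6.48 = 8.3396.
E[X²] = 0.34·76.2622 + 0.46·91 + 0.2·44.9712 = 76.7834.
Var(X) = E[X²] − (E[X])² = 76.7834 − 69.5489 = 7.23446.
SD(X) = √7.23446 = 2.6897.

2.6897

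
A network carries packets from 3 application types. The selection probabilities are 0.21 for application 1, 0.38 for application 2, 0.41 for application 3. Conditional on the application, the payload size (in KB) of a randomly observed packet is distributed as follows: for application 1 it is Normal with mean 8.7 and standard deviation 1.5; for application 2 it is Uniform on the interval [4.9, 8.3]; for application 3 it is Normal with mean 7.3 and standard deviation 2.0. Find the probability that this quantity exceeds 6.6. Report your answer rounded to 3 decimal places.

0.644

Conditional on each application, P(X > 6.6): 1: 0.919243; 2: 0.5; 3: 0.636831.
By total probability, P(X > 6.6) = 0.21·0.919243 + 0.38·0.5 + 0.41·0.636831 = 0.644142.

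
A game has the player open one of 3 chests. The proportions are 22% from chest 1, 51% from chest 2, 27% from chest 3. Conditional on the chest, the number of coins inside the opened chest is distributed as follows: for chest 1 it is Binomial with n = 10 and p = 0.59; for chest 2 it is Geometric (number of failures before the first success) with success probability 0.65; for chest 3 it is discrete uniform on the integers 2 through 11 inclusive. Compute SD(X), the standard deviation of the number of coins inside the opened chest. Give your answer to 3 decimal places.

Per component, 1: μ=5.9, E[X²]=37.229; 2: μ=0.538462, E[X²]=1.11834; 3: μ=6.5, E[X²]=50.5.
E[X] = 0.22·5.9 + 0.51·0.538462 + 0.27·6.5 = 3.32762.
E[X²] = 0.22·37.229 + 0.51·1.11834 + 0.27·50.5 = 22.3957.
Var(X) = E[X²] − (E[X])² = 22.3957 − 11.073 = 11.3227.
SD(X) = √11.3227 = 3.36492.

3.365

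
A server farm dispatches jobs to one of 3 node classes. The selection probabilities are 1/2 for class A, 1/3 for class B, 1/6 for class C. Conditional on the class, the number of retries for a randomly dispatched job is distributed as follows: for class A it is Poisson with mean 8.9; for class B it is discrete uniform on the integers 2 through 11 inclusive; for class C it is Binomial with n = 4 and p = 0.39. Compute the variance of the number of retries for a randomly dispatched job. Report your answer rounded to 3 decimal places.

Per component, A: μ=8.9, E[X²]=88.11; B: μ=6.5, E[X²]=50.5; C: μ=1.56, E[X²]=3.3852.
E[X] = 0.5·8.9 + 0.333333·6.5 + 0.166667·1.56 = 6.87667.
E[X²] = 0.5·88.11 + 0.333333·50.5 + 0.166667·3.3852 = 61.4525.
Var(X) = E[X²] − (E[X])² = 61.4525 − 47.2885 = 14.164.

14.164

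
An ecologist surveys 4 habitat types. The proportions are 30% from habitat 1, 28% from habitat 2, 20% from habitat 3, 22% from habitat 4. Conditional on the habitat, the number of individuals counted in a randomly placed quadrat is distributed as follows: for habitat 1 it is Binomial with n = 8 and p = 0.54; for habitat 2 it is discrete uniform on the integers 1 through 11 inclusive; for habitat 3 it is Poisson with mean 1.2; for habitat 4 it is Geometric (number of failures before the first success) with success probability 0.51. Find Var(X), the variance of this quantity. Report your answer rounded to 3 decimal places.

Per component, 1: μ=4.32, E[X²]=20.6496; 2: μ=6, E[X²]=46; 3: μ=1.2, E[X²]=2.64; 4: μ=0.960784, E[X²]=2.807.
E[X] = 0.3·4.32 + 0.28·6 + 0.2·1.2 + 0.22·0.960784 = 3.42737.
E[X²] = 0.3·20.6496 + 0.28·46 + 0.2·2.64 + 0.22·2.807 = 20.2204.
Var(X) = E[X²] − (E[X])² = 20.2204 − 11.7469 = 8.47354.

8.474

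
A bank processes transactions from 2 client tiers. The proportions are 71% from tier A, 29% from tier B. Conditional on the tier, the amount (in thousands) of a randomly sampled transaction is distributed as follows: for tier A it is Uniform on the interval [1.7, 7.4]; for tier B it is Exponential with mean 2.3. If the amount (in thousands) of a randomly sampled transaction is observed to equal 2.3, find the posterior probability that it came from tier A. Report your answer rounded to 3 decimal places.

Likelihoods f(2.3 | ·): A: 0.175439; B: 0.159948.
Posterior ∝ prior × likelihood. Numerator for A: 0.71·0.175439 = 0.124561.
Normalizing constant: 0.71·0.175439 + 0.29·0.159948 = 0.170946.
P(A | observation) = 0.124561 / 0.170946 = 0.728658.

0.729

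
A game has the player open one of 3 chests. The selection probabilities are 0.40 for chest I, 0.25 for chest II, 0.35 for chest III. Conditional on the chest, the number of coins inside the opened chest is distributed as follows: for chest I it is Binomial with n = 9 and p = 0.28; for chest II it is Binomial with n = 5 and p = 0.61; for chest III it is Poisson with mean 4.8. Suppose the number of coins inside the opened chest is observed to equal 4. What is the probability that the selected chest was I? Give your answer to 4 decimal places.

0.3136

Likelihoods P(X=4 | ·): I: 0.149853; II: 0.269994; III: 0.182029.
Posterior ∝ prior × likelihood. Numerator for I: 0.4·0.149853 = 0.0599412.
Normalizing constant: 0.4·0.149853 + 0.25·0.269994 + 0.35·0.182029 = 0.19115.
P(I | observation) = 0.0599412 / 0.19115 = 0.313582.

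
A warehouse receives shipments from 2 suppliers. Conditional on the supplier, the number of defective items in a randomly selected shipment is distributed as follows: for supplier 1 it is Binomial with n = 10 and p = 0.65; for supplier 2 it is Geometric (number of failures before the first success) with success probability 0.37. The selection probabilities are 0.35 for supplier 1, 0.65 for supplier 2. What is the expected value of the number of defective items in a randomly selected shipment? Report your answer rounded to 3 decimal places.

Component means — 1: 6.5; 2: 1.7027.
E[X] = 0.35·6.5 + 0.65·1.7027 = 3.38176.

3.382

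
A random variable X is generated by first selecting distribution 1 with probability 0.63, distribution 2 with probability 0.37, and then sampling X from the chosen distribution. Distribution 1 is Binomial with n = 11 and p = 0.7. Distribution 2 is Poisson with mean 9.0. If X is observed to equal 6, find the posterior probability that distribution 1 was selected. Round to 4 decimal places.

0.7117

Likelihoods P(X=6 | ·): 1: 0.13208; 2: 0.0910903.
Posterior ∝ prior × likelihood. Numerator for 1: 0.63·0.13208 = 0.0832103.
Normalizing constant: 0.63·0.13208 + 0.37·0.0910903 = 0.116914.
P(1 | observation) = 0.0832103 / 0.116914 = 0.711724.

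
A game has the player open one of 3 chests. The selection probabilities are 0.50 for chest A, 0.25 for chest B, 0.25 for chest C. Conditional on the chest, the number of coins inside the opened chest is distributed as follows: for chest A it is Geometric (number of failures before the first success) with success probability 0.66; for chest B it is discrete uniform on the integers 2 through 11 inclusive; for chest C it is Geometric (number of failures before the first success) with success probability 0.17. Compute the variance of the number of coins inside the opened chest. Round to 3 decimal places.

Per component, A: μ=0.515152, E[X²]=1.04591; B: μ=6.5, E[X²]=50.5; C: μ=4.88235, E[X²]=52.5571.
E[X] = 0.5·0.515152 + 0.25·6.5 + 0.25·4.88235 = 3.10316.
E[X²] = 0.5·1.04591 + 0.25·50.5 + 0.25·52.5571 = 26.2872.
Var(X) = E[X²] − (E[X])² = 26.2872 − 9.62963 = 16.6576.

16.658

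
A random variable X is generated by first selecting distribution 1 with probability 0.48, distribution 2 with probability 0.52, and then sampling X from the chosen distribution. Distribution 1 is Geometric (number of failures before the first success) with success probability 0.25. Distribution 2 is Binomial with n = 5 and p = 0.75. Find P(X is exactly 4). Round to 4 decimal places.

0.2436

Conditional on each component, P(X = 4): 1: 0.0791016; 2: 0.395508.
By total probability, P(X = 4) = 0.48·0.0791016 + 0.52·0.395508 = 0.243633.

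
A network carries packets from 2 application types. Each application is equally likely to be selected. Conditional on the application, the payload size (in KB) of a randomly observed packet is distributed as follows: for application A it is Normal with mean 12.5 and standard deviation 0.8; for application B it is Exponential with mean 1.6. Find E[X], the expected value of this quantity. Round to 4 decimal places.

7.0500

Component means — A: 12.5; B: 1.6.
E[X] = 0.5·12.5 + 0.5·1.6 = 7.05.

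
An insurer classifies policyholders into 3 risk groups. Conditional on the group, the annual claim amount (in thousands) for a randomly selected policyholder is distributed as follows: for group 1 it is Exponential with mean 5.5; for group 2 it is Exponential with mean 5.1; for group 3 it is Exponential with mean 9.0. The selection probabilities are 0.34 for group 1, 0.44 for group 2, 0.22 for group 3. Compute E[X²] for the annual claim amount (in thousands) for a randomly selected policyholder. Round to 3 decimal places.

For each component E[X²] = Var + (mean)², giving 1: 60.5; 2: 52.02; 3: 162.
Overall E[X²] = 0.34·60.5 + 0.44·52.02 + 0.22·162 = 79.0988.

79.099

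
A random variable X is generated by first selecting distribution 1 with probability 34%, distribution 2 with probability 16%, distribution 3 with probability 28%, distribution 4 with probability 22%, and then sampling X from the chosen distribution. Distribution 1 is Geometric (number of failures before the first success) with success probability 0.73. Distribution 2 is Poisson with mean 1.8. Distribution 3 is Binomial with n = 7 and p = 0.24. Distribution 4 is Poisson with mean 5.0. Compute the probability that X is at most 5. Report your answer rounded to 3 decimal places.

Conditional on each component, P(X ≤ 5): 1: 0.999613; 2: 0.989622; 3: 0.998937; 4: 0.615961.
By total probability, P(X ≤ 5) = 0.34·0.999613 + 0.16·0.989622 + 0.28·0.998937 + 0.22·0.615961 = 0.913422.

0.913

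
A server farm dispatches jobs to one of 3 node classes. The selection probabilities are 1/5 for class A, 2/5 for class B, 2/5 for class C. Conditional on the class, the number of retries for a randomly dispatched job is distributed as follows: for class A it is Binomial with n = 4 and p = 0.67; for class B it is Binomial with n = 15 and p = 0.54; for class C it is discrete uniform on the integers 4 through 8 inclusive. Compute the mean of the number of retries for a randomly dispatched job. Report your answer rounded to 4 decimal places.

6.1760

Component means — A: 2.68; B: 8.1; C: 6.
E[X] = 0.2·2.68 + 0.4·8.1 + 0.4·6 = 6.176.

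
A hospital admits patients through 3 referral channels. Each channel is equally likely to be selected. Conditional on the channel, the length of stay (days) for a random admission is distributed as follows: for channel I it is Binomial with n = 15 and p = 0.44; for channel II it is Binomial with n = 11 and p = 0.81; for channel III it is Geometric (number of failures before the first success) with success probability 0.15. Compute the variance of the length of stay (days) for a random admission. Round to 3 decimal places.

Per component, I: μ=6.6, E[X²]=47.256; II: μ=8.91, E[X²]=81.081; III: μ=5.66667, E[X²]=69.8889.
E[X] = 0.333333·6.6 + 0.333333·8.91 + 0.333333·5.66667 = 7.05889.
E[X²] = 0.333333·47.256 + 0.333333·81.081 + 0.333333·69.8889 = 66.0753.
Var(X) = E[X²] − (E[X])² = 66.0753 − 49.8279 = 16.2474.

16.247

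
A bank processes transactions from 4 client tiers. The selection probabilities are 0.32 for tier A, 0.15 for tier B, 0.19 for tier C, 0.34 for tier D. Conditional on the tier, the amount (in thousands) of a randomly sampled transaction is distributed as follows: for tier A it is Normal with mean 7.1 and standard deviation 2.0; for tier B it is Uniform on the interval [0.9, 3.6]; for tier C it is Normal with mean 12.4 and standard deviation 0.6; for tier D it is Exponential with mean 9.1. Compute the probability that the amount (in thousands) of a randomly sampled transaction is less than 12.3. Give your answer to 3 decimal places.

Conditional on each tier, P(X < 12.3): A: 0.995339; B: 1; C: 0.433816; D: 0.741187.
By total probability, P(X < 12.3) = 0.32·0.995339 + 0.15·1 + 0.19·0.433816 + 0.34·0.741187 = 0.802937.

0.803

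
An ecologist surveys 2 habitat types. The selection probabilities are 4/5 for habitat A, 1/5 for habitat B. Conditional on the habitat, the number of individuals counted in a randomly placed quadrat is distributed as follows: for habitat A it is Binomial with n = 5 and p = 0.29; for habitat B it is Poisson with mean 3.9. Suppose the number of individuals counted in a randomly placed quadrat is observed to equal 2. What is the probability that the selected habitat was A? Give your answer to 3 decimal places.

Likelihoods P(X=2 | ·): A: 0.301003; B: 0.15394.
Posterior ∝ prior × likelihood. Numerator for A: 0.8·0.301003 = 0.240803.
Normalizing constant: 0.8·0.301003 + 0.2·0.15394 = 0.27159.
P(A | observation) = 0.240803 / 0.27159 = 0.886638.

0.887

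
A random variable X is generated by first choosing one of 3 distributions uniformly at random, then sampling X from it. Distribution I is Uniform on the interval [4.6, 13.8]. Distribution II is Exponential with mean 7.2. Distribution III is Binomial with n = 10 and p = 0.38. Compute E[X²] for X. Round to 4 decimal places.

For each component E[X²] = Var + (mean)², giving I: 91.6933; II: 103.68; III: 16.796.
Overall E[X²] = 0.333333·91.6933 + 0.333333·103.68 + 0.333333·16.796 = 70.7231.

70.7231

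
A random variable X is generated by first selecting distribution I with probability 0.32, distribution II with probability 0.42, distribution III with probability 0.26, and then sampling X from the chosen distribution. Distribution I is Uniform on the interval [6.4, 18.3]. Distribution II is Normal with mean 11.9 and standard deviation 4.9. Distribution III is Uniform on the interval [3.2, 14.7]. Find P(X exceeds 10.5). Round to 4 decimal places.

Conditional on each component, P(X > 10.5): I: 0.655462; II: 0.612452; III: 0.365217.
By total probability, P(X > 10.5) = 0.32·0.655462 + 0.42·0.612452 + 0.26·0.365217 = 0.561934.

0.5619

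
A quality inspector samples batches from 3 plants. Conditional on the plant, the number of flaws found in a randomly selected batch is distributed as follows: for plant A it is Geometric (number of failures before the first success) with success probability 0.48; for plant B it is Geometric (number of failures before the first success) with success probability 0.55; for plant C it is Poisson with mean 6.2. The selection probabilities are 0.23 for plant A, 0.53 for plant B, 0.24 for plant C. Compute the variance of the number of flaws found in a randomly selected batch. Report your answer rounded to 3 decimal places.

Per component, A: μ=1.08333, E[X²]=3.43056; B: μ=0.818182, E[X²]=2.15702; C: μ=6.2, E[X²]=44.64.
E[X] = 0.23·1.08333 + 0.53·0.818182 + 0.24·6.2 = 2.1708.
E[X²] = 0.23·3.43056 + 0.53·2.15702 + 0.24·44.64 = 12.6459.
Var(X) = E[X²] − (E[X])² = 12.6459 − 4.71239 = 7.93347.

7.933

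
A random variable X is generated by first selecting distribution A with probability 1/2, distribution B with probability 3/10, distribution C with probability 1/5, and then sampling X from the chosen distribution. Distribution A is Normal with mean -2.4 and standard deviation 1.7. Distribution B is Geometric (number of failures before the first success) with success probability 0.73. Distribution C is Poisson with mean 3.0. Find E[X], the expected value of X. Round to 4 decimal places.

-0.4890

Component means — A: -2.4; B: 0.369863; C: 3.
E[X] = 0.5·-2.4 + 0.3·0.369863 + 0.2·3 = -0.489041.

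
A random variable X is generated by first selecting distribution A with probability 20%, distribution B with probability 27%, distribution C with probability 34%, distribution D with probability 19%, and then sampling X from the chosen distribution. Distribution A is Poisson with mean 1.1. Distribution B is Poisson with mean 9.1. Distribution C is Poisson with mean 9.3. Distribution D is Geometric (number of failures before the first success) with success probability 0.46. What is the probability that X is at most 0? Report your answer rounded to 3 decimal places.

0.154

Conditional on each component, P(X ≤ 0): A: 0.332871; B: 0.000111666; C: 9.14242e-05; D: 0.46.
By total probability, P(X ≤ 0) = 0.2·0.332871 + 0.27·0.000111666 + 0.34·9.14242e-05 + 0.19·0.46 = 0.154035.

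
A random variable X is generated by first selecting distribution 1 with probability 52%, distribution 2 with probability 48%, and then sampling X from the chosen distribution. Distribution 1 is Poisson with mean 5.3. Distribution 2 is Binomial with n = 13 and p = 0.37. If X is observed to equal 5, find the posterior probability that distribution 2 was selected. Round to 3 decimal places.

Likelihoods P(X=5 | ·): 1: 0.173955; 2: 0.221468.
Posterior ∝ prior × likelihood. Numerator for 2: 0.48·0.221468 = 0.106305.
Normalizing constant: 0.52·0.173955 + 0.48·0.221468 = 0.196761.
P(2 | observation) = 0.106305 / 0.196761 = 0.540272.

0.540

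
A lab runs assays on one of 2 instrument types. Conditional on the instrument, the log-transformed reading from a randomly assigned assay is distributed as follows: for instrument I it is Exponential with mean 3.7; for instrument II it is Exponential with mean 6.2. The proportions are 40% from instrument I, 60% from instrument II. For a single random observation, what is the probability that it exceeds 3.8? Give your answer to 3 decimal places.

Conditional on each instrument, P(X > 3.8): I: 0.35807; II: 0.541776.
By total probability, P(X > 3.8) = 0.4·0.35807 + 0.6·0.541776 = 0.468293.

0.468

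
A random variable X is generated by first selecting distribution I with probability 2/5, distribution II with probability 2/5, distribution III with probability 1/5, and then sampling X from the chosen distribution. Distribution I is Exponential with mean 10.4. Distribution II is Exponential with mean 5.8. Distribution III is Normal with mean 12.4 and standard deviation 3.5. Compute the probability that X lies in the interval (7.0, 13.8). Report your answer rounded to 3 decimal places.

0.299

Conditional on each component, P(7.0 < X < 13.8): I: 0.244844; II: 0.20651; III: 0.593989.
By total probability, P(7.0 < X < 13.8) = 0.4·0.244844 + 0.4·0.20651 + 0.2·0.593989 = 0.299339.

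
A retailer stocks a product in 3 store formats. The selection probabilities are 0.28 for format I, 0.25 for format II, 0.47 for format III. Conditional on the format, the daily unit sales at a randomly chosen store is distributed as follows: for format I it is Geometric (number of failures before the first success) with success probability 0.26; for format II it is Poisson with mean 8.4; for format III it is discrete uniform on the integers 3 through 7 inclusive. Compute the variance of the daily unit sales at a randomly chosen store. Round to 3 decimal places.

Per component, I: μ=2.84615, E[X²]=19.0473; II: μ=8.4, E[X²]=78.96; III: μ=5, E[X²]=27.
E[X] = 0.28·2.84615 + 0.25·8.4 + 0.47·5 = 5.24692.
E[X²] = 0.28·19.0473 + 0.25·78.96 + 0.47·27 = 37.7633.
Var(X) = E[X²] − (E[X])² = 37.7633 − 27.5302 = 10.2331.

10.233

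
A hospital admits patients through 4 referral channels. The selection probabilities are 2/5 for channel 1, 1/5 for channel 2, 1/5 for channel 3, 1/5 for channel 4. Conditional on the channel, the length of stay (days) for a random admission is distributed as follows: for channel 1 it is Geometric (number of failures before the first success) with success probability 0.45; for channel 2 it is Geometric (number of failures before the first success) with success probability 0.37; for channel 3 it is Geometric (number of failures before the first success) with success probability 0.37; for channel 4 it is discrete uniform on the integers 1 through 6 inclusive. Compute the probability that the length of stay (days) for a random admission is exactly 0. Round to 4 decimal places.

Conditional on each channel, P(X = 0): 1: 0.45; 2: 0.37; 3: 0.37; 4: 0.
By total probability, P(X = 0) = 0.4·0.45 + 0.2·0.37 + 0.2·0.37 + 0.2·0 = 0.328.

0.3280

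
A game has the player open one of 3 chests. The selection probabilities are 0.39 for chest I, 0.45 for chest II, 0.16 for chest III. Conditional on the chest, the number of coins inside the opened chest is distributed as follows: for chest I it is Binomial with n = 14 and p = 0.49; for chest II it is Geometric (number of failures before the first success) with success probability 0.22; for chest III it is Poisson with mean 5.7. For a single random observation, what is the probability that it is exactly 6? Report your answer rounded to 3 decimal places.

0.122

Conditional on each chest, P(X = 6): I: 0.190236; II: 0.0495439; III: 0.159382.
By total probability, P(X = 6) = 0.39·0.190236 + 0.45·0.0495439 + 0.16·0.159382 = 0.121988.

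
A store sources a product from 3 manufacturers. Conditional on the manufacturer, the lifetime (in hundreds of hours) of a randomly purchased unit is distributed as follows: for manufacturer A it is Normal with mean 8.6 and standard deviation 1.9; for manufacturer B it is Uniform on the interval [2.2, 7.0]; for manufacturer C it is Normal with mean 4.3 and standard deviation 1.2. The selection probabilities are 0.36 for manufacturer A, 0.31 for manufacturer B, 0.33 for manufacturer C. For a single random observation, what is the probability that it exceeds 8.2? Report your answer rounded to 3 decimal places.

0.210

Conditional on each manufacturer, P(X > 8.2): A: 0.583372; B: 0; C: 0.000577025.
By total probability, P(X > 8.2) = 0.36·0.583372 + 0.31·0 + 0.33·0.000577025 = 0.210204.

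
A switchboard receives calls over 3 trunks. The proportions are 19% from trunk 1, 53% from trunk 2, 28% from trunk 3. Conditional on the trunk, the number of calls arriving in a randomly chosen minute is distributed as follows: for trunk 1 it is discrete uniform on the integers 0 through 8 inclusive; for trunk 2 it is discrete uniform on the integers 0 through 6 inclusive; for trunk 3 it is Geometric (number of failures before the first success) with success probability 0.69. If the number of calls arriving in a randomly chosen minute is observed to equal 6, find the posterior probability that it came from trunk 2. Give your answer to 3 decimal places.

0.781

Likelihoods P(X=6 | ·): 1: 0.111111; 2: 0.142857; 3: 0.000612378.
Posterior ∝ prior × likelihood. Numerator for 2: 0.53·0.142857 = 0.0757143.
Normalizing constant: 0.19·0.111111 + 0.53·0.142857 + 0.28·0.000612378 = 0.0969969.
P(2 | observation) = 0.0757143 / 0.0969969 = 0.780585.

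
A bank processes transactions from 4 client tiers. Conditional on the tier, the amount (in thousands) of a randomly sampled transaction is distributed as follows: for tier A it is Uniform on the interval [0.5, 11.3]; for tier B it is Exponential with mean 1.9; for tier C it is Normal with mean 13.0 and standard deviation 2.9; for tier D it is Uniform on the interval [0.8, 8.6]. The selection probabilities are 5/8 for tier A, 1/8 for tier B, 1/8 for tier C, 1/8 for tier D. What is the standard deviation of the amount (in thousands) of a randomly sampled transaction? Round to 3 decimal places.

4.079

Per component, A: μ=5.9, E[X²]=44.53; B: μ=1.9, E[X²]=7.22; C: μ=13, E[X²]=177.41; D: μ=4.7, E[X²]=27.16.
E[X] = 0.625·5.9 + 0.125·1.9 + 0.125·13 + 0.125·4.7 = 6.1375.
E[X²] = 0.625·44.53 + 0.125·7.22 + 0.125·177.41 + 0.125·27.16 = 54.305.
Var(X) = E[X²] − (E[X])² = 54.305 − 37.6689 = 16.6361.
SD(X) = √16.6361 = 4.07874.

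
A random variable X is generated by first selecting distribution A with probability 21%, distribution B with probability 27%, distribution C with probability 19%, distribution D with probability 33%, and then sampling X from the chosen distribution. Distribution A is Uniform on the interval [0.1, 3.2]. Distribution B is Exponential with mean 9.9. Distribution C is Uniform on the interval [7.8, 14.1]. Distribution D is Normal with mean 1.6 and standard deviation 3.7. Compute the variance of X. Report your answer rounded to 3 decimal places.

Per component, A: μ=1.65, E[X²]=3.52333; B: μ=9.9, E[X²]=196.02; C: μ=10.95, E[X²]=123.21; D: μ=1.6, E[X²]=16.25.
E[X] = 0.21·1.65 + 0.27·9.9 + 0.19·10.95 + 0.33·1.6 = 5.628.
E[X²] = 0.21·3.52333 + 0.27·196.02 + 0.19·123.21 + 0.33·16.25 = 82.4377.
Var(X) = E[X²] − (E[X])² = 82.4377 − 31.6744 = 50.7633.

50.763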